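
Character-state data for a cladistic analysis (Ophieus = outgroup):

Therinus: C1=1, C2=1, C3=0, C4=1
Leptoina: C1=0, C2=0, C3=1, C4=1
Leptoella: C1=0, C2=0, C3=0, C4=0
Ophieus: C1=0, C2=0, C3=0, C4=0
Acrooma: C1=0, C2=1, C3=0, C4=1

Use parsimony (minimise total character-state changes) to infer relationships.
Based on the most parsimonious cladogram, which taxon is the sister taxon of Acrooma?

The outgroup has state '0' for every character, so '1' is the derived state throughout.
C1: derived state '1' in Therinus only — an autapomorphy, so it tells us nothing about relationships among taxa.
C2: derived state '1' in Acrooma and Therinus only — synapomorphy for {Acrooma, Therinus}.
C3 (derived state '1') is unique to Leptoina (autapomorphy; uninformative for grouping).
C4 (derived state '1') is shared by Acrooma, Leptoina, and Therinus — a synapomorphy uniting that clade.
Most parsimonious ingroup topology: (Leptoella,(Leptoina,(Therinus,Acrooma))).
Acrooma and Therinus form a cherry on this tree, so they are sister taxa.

Therinus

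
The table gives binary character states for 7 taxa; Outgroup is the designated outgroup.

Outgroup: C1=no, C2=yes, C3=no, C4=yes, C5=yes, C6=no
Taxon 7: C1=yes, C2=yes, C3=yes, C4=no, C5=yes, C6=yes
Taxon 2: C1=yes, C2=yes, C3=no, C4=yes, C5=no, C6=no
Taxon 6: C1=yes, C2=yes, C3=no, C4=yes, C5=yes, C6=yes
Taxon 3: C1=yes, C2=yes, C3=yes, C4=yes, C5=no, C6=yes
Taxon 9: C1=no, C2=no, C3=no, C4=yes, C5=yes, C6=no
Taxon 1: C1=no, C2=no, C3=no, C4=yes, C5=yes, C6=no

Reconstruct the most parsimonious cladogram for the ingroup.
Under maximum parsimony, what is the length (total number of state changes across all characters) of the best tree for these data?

Character polarity is set by the outgroup: the derived state is whichever differs from the outgroup's state, so for C2, C4, C5 the derived state is 'no', and for the remaining characters it is 'yes'.
C1 (derived state 'yes') is shared by Taxon 2, Taxon 3, Taxon 6, and Taxon 7 — a synapomorphy uniting that clade.
Only Taxon 1 and Taxon 9 show the derived state 'no' for C2, supporting them as a clade.
C3 (derived state 'yes') is shared by Taxon 3 and Taxon 7 — a synapomorphy uniting that clade.
C4: derived state 'no' in Taxon 7 only — an autapomorphy, so it tells us nothing about relationships among taxa.
C5 (state 'no') occurs in Taxon 2 and Taxon 3 but conflicts with the nesting implied by the other characters — most parsimoniously interpreted as homoplasy.
Only Taxon 3, Taxon 6, and Taxon 7 show the derived state 'yes' for C6, supporting them as a clade.
Most parsimonious ingroup topology: ((((Taxon 7,Taxon 3),Taxon 6),Taxon 2),(Taxon 9,Taxon 1)).
Changes per character on this tree: C1: 1; C2: 1; C3: 1; C4: 1; C5: 2; C6: 1.
Total = 7.

7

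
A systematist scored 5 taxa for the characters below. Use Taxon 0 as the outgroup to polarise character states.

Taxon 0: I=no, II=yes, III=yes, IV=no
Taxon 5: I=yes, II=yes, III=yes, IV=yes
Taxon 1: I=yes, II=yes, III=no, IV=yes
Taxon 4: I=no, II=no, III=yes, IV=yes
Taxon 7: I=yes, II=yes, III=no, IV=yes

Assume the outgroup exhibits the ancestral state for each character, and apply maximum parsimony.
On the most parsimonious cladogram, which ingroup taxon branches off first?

Taxon 4

Character polarity is set by the outgroup: the derived state is whichever differs from the outgroup's state, so for II, III the derived state is 'no', and for the remaining characters it is 'yes'.
I (derived state 'yes') is shared by Taxon 1, Taxon 5, and Taxon 7 — a synapomorphy uniting that clade.
II (derived state 'no') is unique to Taxon 4 (autapomorphy; uninformative for grouping).
III: derived state 'no' in Taxon 1 and Taxon 7 only — synapomorphy for {Taxon 1, Taxon 7}.
IV (derived state 'yes') is shared by all ingroup taxa — unites the whole ingroup.
Most parsimonious ingroup topology: ((Taxon 5,(Taxon 1,Taxon 7)),Taxon 4).
Taxon 4 is sister to the clade containing all other ingroup taxa, so it is the earliest-diverging (most basal) ingroup lineage.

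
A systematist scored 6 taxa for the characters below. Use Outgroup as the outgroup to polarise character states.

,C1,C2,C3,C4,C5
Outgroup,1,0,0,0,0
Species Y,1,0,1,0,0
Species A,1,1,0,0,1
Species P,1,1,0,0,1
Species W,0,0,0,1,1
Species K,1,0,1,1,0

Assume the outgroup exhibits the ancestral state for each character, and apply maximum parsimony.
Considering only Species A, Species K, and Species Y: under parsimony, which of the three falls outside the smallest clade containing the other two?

Character polarity is set by the outgroup: the derived state is whichever differs from the outgroup's state, so for C1 the derived state is '0', and for the remaining characters it is '1'.
C1: derived state '0' in Species W only — an autapomorphy, so it tells us nothing about relationships among taxa.
Only Species A and Species P show the derived state '1' for C2, supporting them as a clade.
C3 (derived state '1') is shared by Species K and Species Y — a synapomorphy uniting that clade.
C4 (state '1') occurs in Species K and Species W but conflicts with the nesting implied by the other characters — most parsimoniously interpreted as homoplasy.
C5: derived state '1' in Species A, Species P, and Species W only — synapomorphy for {Species A, Species P, Species W}.
Most parsimonious ingroup topology: ((Species Y,Species K),((Species A,Species P),Species W)).
Species Y and Species K share a more recent common ancestor with each other than either does with Species A, so Species A is the least closely related of the three.

Species A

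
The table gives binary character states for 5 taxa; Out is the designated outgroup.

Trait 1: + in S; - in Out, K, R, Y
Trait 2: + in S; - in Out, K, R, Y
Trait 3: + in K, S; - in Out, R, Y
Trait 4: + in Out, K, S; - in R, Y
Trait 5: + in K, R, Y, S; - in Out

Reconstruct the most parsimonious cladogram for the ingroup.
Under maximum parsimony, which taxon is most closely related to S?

Character polarity is set by the outgroup: the derived state is whichever differs from the outgroup's state, so for Trait 4 the derived state is '-', and for the remaining characters it is '+'.
Trait 1 (derived state '+') is unique to S (autapomorphy; uninformative for grouping).
Trait 2: derived state '+' in S only — an autapomorphy, so it tells us nothing about relationships among taxa.
Trait 3: derived state '+' in K and S only — synapomorphy for {K, S}.
Trait 4: derived state '-' in R and Y only — synapomorphy for {R, Y}.
All ingroup taxa share the derived state '+' for Trait 5; it defines the ingroup but does not resolve relationships within it.
Most parsimonious ingroup topology: ((K,S),(R,Y)).
S and K form a cherry on this tree, so they are sister taxa.

K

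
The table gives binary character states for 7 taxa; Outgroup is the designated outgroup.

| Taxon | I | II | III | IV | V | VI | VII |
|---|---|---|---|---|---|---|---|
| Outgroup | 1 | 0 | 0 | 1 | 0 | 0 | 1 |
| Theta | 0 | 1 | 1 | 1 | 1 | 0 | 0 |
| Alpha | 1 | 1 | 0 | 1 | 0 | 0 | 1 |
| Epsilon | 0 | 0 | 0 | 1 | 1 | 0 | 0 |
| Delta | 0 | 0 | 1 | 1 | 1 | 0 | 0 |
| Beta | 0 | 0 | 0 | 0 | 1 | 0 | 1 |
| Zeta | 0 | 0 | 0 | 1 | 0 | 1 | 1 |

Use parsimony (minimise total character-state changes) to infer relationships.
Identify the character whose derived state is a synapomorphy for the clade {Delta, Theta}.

III

Character polarity is set by the outgroup: the derived state is whichever differs from the outgroup's state, so for I, IV, VII the derived state is '0', and for the remaining characters it is '1'.
I (derived state '0') is shared by Beta, Delta, Epsilon, Theta, and Zeta — a synapomorphy uniting that clade.
II groups Alpha and Theta, which is incompatible with the clades supported by the remaining characters; treating it as convergent (homoplasy) costs fewer steps than any alternative tree.
III: derived state '1' in Delta and Theta only — synapomorphy for {Delta, Theta}.
IV (derived state '0') is unique to Beta (autapomorphy; uninformative for grouping).
Only Beta, Delta, Epsilon, and Theta show the derived state '1' for V, supporting them as a clade.
VI (derived state '1') is unique to Zeta (autapomorphy; uninformative for grouping).
Only Delta, Epsilon, and Theta show the derived state '0' for VII, supporting them as a clade.
Most parsimonious ingroup topology: (((((Theta,Delta),Epsilon),Beta),Zeta),Alpha).
The clade {Delta, Theta} is supported by III: its derived state '1' occurs in exactly those taxa and in no other taxon (including the outgroup).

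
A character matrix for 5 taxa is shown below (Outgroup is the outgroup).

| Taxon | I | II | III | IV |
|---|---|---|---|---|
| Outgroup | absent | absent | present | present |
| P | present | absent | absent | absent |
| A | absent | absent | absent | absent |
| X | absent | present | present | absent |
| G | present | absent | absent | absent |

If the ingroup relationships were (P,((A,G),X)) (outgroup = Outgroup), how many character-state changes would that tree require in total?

Map each character onto (P,((A,G),X)) (rooted by Outgroup) and count the minimum state changes it requires (Fitch parsimony):
I: 2; II: 1; III: 2; IV: 1.
Total tree length = 6.

6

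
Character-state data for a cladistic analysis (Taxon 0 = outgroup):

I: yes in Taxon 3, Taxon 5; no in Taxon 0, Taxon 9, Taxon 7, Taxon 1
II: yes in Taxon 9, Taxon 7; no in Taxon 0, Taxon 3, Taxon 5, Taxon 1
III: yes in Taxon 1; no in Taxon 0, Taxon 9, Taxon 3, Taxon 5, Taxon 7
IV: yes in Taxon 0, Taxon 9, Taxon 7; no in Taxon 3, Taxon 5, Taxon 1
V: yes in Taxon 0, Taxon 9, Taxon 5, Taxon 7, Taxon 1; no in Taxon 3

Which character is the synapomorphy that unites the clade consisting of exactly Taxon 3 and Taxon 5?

I

Character polarity is set by the outgroup: the derived state is whichever differs from the outgroup's state, so for IV, V the derived state is 'no', and for the remaining characters it is 'yes'.
Only Taxon 3 and Taxon 5 show the derived state 'yes' for I, supporting them as a clade.
II (derived state 'yes') is shared by Taxon 7 and Taxon 9 — a synapomorphy uniting that clade.
III: derived state 'yes' in Taxon 1 only — an autapomorphy, so it tells us nothing about relationships among taxa.
IV: derived state 'no' in Taxon 1, Taxon 3, and Taxon 5 only — synapomorphy for {Taxon 1, Taxon 3, Taxon 5}.
V (derived state 'no') is unique to Taxon 3 (autapomorphy; uninformative for grouping).
Most parsimonious ingroup topology: ((Taxon 9,Taxon 7),((Taxon 3,Taxon 5),Taxon 1)).
The clade {Taxon 3, Taxon 5} is supported by I: its derived state 'yes' occurs in exactly those taxa and in no other taxon (including the outgroup).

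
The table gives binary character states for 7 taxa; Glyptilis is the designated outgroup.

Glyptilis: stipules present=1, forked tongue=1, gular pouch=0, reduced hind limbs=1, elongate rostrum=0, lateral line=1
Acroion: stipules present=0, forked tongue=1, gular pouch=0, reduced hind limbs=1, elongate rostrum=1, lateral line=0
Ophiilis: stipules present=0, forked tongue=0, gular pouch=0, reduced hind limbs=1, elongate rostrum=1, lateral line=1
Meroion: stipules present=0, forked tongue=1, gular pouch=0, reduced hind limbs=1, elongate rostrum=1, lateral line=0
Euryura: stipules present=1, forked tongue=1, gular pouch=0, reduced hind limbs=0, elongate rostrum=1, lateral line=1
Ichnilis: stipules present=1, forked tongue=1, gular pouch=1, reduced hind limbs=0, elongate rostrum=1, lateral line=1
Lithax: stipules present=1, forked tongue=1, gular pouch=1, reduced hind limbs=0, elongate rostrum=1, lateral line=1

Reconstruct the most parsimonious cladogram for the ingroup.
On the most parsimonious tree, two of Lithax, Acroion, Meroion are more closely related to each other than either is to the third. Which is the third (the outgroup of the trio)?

Character polarity is set by the outgroup: the derived state is whichever differs from the outgroup's state, so for stipules present, forked tongue, reduced hind limbs, lateral line the derived state is '0', and for the remaining characters it is '1'.
Only Acroion, Meroion, and Ophiilis show the derived state '0' for stipules present, supporting them as a clade.
forked tongue (derived state '0') is unique to Ophiilis (autapomorphy; uninformative for grouping).
Only Ichnilis and Lithax show the derived state '1' for gular pouch, supporting them as a clade.
reduced hind limbs (derived state '0') is shared by Euryura, Ichnilis, and Lithax — a synapomorphy uniting that clade.
elongate rostrum (derived state '1') is shared by all ingroup taxa — unites the whole ingroup.
lateral line: derived state '0' in Acroion and Meroion only — synapomorphy for {Acroion, Meroion}.
Most parsimonious ingroup topology: (((Acroion,Meroion),Ophiilis),(Euryura,(Ichnilis,Lithax))).
Meroion and Acroion share a more recent common ancestor with each other than either does with Lithax, so Lithax is the least closely related of the three.

Lithax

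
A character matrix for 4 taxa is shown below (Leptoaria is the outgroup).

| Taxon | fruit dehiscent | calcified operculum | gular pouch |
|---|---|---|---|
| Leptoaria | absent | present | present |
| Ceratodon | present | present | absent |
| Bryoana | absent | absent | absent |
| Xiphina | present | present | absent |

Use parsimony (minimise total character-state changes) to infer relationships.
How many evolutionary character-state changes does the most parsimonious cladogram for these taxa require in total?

Character polarity is set by the outgroup: the derived state is whichever differs from the outgroup's state, so for calcified operculum, gular pouch the derived state is 'absent', and for the remaining characters it is 'present'.
fruit dehiscent (derived state 'present') is shared by Ceratodon and Xiphina — a synapomorphy uniting that clade.
calcified operculum: derived state 'absent' in Bryoana only — an autapomorphy, so it tells us nothing about relationships among taxa.
gular pouch (derived state 'absent') is shared by all ingroup taxa — unites the whole ingroup.
Most parsimonious ingroup topology: ((Ceratodon,Xiphina),Bryoana).
Changes per character on this tree: fruit dehiscent: 1; calcified operculum: 1; gular pouch: 1.
Total = 3.

3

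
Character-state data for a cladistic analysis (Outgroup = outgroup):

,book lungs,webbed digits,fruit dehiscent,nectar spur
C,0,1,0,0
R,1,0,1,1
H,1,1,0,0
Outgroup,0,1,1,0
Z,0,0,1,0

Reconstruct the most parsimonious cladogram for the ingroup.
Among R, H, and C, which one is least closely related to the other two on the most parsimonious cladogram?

R

Character polarity is set by the outgroup: the derived state is whichever differs from the outgroup's state, so for webbed digits, fruit dehiscent the derived state is '0', and for the remaining characters it is '1'.
book lungs (state '1') occurs in H and R but conflicts with the nesting implied by the other characters — most parsimoniously interpreted as homoplasy.
Only R and Z show the derived state '0' for webbed digits, supporting them as a clade.
fruit dehiscent (derived state '0') is shared by C and H — a synapomorphy uniting that clade.
nectar spur: derived state '1' in R only — an autapomorphy, so it tells us nothing about relationships among taxa.
Most parsimonious ingroup topology: ((Z,R),(C,H)).
H and C share a more recent common ancestor with each other than either does with R, so R is the least closely related of the three.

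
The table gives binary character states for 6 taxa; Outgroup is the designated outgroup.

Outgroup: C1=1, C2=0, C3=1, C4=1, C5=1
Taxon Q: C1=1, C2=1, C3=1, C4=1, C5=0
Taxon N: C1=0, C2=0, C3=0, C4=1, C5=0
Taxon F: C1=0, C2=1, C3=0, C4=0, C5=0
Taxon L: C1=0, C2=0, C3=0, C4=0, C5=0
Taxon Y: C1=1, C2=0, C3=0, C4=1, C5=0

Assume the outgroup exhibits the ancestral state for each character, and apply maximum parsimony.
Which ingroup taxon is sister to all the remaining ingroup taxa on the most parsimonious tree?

Character polarity is set by the outgroup: the derived state is whichever differs from the outgroup's state, so for C1, C3, C4, C5 the derived state is '0', and for the remaining characters it is '1'.
C1: derived state '0' in Taxon F, Taxon L, and Taxon N only — synapomorphy for {Taxon F, Taxon L, Taxon N}.
C2 groups Taxon F and Taxon Q, which is incompatible with the clades supported by the remaining characters; treating it as convergent (homoplasy) costs fewer steps than any alternative tree.
C3 (derived state '0') is shared by Taxon F, Taxon L, Taxon N, and Taxon Y — a synapomorphy uniting that clade.
C4: derived state '0' in Taxon F and Taxon L only — synapomorphy for {Taxon F, Taxon L}.
C5 (derived state '0') is shared by all ingroup taxa — unites the whole ingroup.
Most parsimonious ingroup topology: (Taxon Q,((Taxon N,(Taxon F,Taxon L)),Taxon Y)).
Taxon Q is sister to the clade containing all other ingroup taxa, so it is the earliest-diverging (most basal) ingroup lineage.

Taxon Q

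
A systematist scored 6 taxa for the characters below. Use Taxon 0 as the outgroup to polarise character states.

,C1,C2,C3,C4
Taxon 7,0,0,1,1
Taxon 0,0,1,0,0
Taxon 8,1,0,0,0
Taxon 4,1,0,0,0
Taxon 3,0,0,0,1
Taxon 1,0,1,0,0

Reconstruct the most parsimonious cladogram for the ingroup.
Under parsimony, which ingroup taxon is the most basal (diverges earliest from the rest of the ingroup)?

Character polarity is set by the outgroup: the derived state is whichever differs from the outgroup's state, so for C2 the derived state is '0', and for the remaining characters it is '1'.
C1 (derived state '1') is shared by Taxon 4 and Taxon 8 — a synapomorphy uniting that clade.
Only Taxon 3, Taxon 4, Taxon 7, and Taxon 8 show the derived state '0' for C2, supporting them as a clade.
C3: derived state '1' in Taxon 7 only — an autapomorphy, so it tells us nothing about relationships among taxa.
Only Taxon 3 and Taxon 7 show the derived state '1' for C4, supporting them as a clade.
Most parsimonious ingroup topology: (((Taxon 7,Taxon 3),(Taxon 4,Taxon 8)),Taxon 1).
Taxon 1 is sister to the clade containing all other ingroup taxa, so it is the earliest-diverging (most basal) ingroup lineage.

Taxon 1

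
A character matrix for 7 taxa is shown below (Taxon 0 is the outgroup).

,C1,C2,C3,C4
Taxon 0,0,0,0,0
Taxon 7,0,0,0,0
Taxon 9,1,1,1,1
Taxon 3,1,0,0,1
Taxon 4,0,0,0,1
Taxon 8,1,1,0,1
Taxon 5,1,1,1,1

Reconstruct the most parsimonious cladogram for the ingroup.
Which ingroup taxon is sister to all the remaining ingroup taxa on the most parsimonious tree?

Taxon 7

The outgroup has state '0' for every character, so '1' is the derived state throughout.
C1: derived state '1' in Taxon 3, Taxon 5, Taxon 8, and Taxon 9 only — synapomorphy for {Taxon 3, Taxon 5, Taxon 8, Taxon 9}.
C2: derived state '1' in Taxon 5, Taxon 8, and Taxon 9 only — synapomorphy for {Taxon 5, Taxon 8, Taxon 9}.
C3: derived state '1' in Taxon 5 and Taxon 9 only — synapomorphy for {Taxon 5, Taxon 9}.
C4 (derived state '1') is shared by Taxon 3, Taxon 4, Taxon 5, Taxon 8, and Taxon 9 — a synapomorphy uniting that clade.
Most parsimonious ingroup topology: (Taxon 7,((((Taxon 9,Taxon 5),Taxon 8),Taxon 3),Taxon 4)).
Taxon 7 is sister to the clade containing all other ingroup taxa, so it is the earliest-diverging (most basal) ingroup lineage.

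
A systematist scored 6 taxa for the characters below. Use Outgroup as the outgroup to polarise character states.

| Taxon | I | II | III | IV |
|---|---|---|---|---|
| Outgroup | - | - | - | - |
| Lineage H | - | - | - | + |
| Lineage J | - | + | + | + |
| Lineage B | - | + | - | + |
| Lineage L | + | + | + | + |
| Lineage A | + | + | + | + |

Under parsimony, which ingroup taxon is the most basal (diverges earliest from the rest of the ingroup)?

Lineage H

The outgroup has state '-' for every character, so '+' is the derived state throughout.
I (derived state '+') is shared by Lineage A and Lineage L — a synapomorphy uniting that clade.
II (derived state '+') is shared by Lineage A, Lineage B, Lineage J, and Lineage L — a synapomorphy uniting that clade.
III: derived state '+' in Lineage A, Lineage J, and Lineage L only — synapomorphy for {Lineage A, Lineage J, Lineage L}.
IV (derived state '+') is shared by all ingroup taxa — unites the whole ingroup.
Most parsimonious ingroup topology: (Lineage H,((Lineage J,(Lineage L,Lineage A)),Lineage B)).
Lineage H is sister to the clade containing all other ingroup taxa, so it is the earliest-diverging (most basal) ingroup lineage.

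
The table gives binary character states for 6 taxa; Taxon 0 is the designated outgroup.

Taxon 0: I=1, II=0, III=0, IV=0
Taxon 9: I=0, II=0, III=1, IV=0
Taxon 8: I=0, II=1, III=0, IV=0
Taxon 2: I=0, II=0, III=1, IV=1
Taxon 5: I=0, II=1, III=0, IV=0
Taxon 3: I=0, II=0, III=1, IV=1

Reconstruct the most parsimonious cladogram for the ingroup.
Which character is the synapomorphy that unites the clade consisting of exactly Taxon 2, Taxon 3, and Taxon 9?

Character polarity is set by the outgroup: the derived state is whichever differs from the outgroup's state, so for I the derived state is '0', and for the remaining characters it is '1'.
All ingroup taxa share the derived state '0' for I; it defines the ingroup but does not resolve relationships within it.
II (derived state '1') is shared by Taxon 5 and Taxon 8 — a synapomorphy uniting that clade.
III (derived state '1') is shared by Taxon 2, Taxon 3, and Taxon 9 — a synapomorphy uniting that clade.
IV (derived state '1') is shared by Taxon 2 and Taxon 3 — a synapomorphy uniting that clade.
Most parsimonious ingroup topology: ((Taxon 9,(Taxon 2,Taxon 3)),(Taxon 8,Taxon 5)).
The clade {Taxon 2, Taxon 3, Taxon 9} is supported by III: its derived state '1' occurs in exactly those taxa and in no other taxon (including the outgroup).

III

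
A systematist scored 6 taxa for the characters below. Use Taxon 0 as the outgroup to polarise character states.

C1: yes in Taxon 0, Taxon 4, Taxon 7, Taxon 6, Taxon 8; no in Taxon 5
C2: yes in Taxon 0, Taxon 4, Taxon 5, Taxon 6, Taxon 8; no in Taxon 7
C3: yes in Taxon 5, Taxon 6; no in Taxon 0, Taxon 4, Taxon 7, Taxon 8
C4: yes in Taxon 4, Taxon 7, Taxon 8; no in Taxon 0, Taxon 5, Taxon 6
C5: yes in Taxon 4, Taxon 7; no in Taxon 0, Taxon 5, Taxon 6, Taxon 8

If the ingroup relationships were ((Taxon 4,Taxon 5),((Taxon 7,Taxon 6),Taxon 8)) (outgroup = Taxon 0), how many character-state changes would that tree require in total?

9

Map each character onto ((Taxon 4,Taxon 5),((Taxon 7,Taxon 6),Taxon 8)) (rooted by Taxon 0) and count the minimum state changes it requires (Fitch parsimony):
C1: 1; C2: 1; C3: 2; C4: 3; C5: 2.
Total tree length = 9.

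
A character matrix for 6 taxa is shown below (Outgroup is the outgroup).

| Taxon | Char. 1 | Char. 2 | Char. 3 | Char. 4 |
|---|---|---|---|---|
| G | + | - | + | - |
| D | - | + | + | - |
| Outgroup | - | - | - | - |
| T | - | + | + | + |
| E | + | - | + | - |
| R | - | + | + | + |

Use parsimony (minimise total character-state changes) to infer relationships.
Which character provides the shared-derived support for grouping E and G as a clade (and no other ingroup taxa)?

Char. 1

The outgroup has state '-' for every character, so '+' is the derived state throughout.
Char. 1: derived state '+' in E and G only — synapomorphy for {E, G}.
Only D, R, and T show the derived state '+' for Char. 2, supporting them as a clade.
All ingroup taxa share the derived state '+' for Char. 3; it defines the ingroup but does not resolve relationships within it.
Only R and T show the derived state '+' for Char. 4, supporting them as a clade.
Most parsimonious ingroup topology: ((D,(R,T)),(G,E)).
The clade {E, G} is supported by Char. 1: its derived state '+' occurs in exactly those taxa and in no other taxon (including the outgroup).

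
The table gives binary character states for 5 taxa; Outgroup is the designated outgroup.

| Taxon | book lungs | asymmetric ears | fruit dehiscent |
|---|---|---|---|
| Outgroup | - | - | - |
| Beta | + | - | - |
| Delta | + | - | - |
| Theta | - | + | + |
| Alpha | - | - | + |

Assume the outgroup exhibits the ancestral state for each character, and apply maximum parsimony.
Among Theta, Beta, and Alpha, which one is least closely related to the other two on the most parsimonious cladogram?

The outgroup has state '-' for every character, so '+' is the derived state throughout.
book lungs (derived state '+') is shared by Beta and Delta — a synapomorphy uniting that clade.
asymmetric ears: derived state '+' in Theta only — an autapomorphy, so it tells us nothing about relationships among taxa.
Only Alpha and Theta show the derived state '+' for fruit dehiscent, supporting them as a clade.
Most parsimonious ingroup topology: ((Beta,Delta),(Theta,Alpha)).
Theta and Alpha share a more recent common ancestor with each other than either does with Beta, so Beta is the least closely related of the three.

Beta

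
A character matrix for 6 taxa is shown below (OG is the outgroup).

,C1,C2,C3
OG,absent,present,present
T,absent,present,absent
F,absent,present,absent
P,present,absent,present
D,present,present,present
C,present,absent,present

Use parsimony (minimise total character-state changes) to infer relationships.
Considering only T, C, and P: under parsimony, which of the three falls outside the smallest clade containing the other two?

Character polarity is set by the outgroup: the derived state is whichever differs from the outgroup's state, so for C2, C3 the derived state is 'absent', and for the remaining characters it is 'present'.
Only C, D, and P show the derived state 'present' for C1, supporting them as a clade.
C2: derived state 'absent' in C and P only — synapomorphy for {C, P}.
C3: derived state 'absent' in F and T only — synapomorphy for {F, T}.
Most parsimonious ingroup topology: ((T,F),((P,C),D)).
C and P share a more recent common ancestor with each other than either does with T, so T is the least closely related of the three.

T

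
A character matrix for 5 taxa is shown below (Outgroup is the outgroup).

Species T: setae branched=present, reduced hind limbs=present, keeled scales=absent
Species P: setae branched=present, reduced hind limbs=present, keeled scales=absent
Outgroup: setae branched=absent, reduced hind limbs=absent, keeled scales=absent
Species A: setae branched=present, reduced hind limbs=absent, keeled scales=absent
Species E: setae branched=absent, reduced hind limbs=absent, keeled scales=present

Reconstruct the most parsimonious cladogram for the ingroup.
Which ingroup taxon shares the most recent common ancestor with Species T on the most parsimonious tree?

Species P

The outgroup has state 'absent' for every character, so 'present' is the derived state throughout.
setae branched: derived state 'present' in Species A, Species P, and Species T only — synapomorphy for {Species A, Species P, Species T}.
Only Species P and Species T show the derived state 'present' for reduced hind limbs, supporting them as a clade.
keeled scales: derived state 'present' in Species E only — an autapomorphy, so it tells us nothing about relationships among taxa.
Most parsimonious ingroup topology: (((Species T,Species P),Species A),Species E).
Species T and Species P form a cherry on this tree, so they are sister taxa.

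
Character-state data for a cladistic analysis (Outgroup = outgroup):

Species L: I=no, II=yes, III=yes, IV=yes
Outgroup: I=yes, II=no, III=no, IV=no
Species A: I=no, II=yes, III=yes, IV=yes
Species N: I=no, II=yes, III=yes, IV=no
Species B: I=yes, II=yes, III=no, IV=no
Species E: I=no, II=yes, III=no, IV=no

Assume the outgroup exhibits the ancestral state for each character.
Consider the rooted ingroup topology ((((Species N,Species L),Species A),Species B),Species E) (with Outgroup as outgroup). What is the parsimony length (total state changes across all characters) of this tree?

Map each character onto ((((Species N,Species L),Species A),Species B),Species E) (rooted by Outgroup) and count the minimum state changes it requires (Fitch parsimony):
I: 2; II: 1; III: 1; IV: 2.
Total tree length = 6.

6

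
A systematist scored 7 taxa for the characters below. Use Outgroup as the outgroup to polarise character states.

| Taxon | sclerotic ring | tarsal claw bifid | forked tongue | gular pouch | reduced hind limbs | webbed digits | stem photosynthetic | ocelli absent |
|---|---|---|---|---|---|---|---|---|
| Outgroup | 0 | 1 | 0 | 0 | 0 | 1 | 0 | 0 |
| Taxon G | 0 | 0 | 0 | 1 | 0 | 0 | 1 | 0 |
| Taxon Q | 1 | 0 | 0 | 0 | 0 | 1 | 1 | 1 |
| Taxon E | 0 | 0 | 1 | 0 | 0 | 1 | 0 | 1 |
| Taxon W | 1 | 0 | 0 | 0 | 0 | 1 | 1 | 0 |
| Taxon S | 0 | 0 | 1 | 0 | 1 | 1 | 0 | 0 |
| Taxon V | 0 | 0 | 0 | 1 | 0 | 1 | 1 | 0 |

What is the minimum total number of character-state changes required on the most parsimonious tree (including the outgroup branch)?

Character polarity is set by the outgroup: the derived state is whichever differs from the outgroup's state, so for tarsal claw bifid, webbed digits the derived state is '0', and for the remaining characters it is '1'.
sclerotic ring (derived state '1') is shared by Taxon Q and Taxon W — a synapomorphy uniting that clade.
tarsal claw bifid (derived state '0') is shared by all ingroup taxa — unites the whole ingroup.
forked tongue (derived state '1') is shared by Taxon E and Taxon S — a synapomorphy uniting that clade.
gular pouch (derived state '1') is shared by Taxon G and Taxon V — a synapomorphy uniting that clade.
reduced hind limbs (derived state '1') is unique to Taxon S (autapomorphy; uninformative for grouping).
webbed digits: derived state '0' in Taxon G only — an autapomorphy, so it tells us nothing about relationships among taxa.
stem photosynthetic (derived state '1') is shared by Taxon G, Taxon Q, Taxon V, and Taxon W — a synapomorphy uniting that clade.
ocelli absent groups Taxon E and Taxon Q, which is incompatible with the clades supported by the remaining characters; treating it as convergent (homoplasy) costs fewer steps than any alternative tree.
Most parsimonious ingroup topology: (((Taxon G,Taxon V),(Taxon Q,Taxon W)),(Taxon E,Taxon S)).
Changes per character on this tree: sclerotic ring: 1; tarsal claw bifid: 1; forked tongue: 1; gular pouch: 1; reduced hind limbs: 1; webbed digits: 1; stem photosynthetic: 1; ocelli absent: 2.
Total = 9.

9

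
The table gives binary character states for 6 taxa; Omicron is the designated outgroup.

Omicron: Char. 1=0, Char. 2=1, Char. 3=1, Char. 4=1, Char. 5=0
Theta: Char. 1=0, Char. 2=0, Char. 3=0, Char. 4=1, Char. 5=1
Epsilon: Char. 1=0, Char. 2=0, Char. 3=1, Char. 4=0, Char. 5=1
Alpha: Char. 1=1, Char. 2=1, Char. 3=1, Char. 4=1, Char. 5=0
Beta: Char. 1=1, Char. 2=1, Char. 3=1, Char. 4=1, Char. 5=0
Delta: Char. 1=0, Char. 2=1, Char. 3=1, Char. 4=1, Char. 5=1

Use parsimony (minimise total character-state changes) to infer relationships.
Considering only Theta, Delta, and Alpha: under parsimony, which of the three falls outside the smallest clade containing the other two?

Alpha

Character polarity is set by the outgroup: the derived state is whichever differs from the outgroup's state, so for Char. 2, Char. 3, Char. 4 the derived state is '0', and for the remaining characters it is '1'.
Only Alpha and Beta show the derived state '1' for Char. 1, supporting them as a clade.
Char. 2: derived state '0' in Epsilon and Theta only — synapomorphy for {Epsilon, Theta}.
Char. 3 (derived state '0') is unique to Theta (autapomorphy; uninformative for grouping).
Char. 4 (derived state '0') is unique to Epsilon (autapomorphy; uninformative for grouping).
Char. 5: derived state '1' in Delta, Epsilon, and Theta only — synapomorphy for {Delta, Epsilon, Theta}.
Most parsimonious ingroup topology: (((Theta,Epsilon),Delta),(Alpha,Beta)).
Theta and Delta share a more recent common ancestor with each other than either does with Alpha, so Alpha is the least closely related of the three.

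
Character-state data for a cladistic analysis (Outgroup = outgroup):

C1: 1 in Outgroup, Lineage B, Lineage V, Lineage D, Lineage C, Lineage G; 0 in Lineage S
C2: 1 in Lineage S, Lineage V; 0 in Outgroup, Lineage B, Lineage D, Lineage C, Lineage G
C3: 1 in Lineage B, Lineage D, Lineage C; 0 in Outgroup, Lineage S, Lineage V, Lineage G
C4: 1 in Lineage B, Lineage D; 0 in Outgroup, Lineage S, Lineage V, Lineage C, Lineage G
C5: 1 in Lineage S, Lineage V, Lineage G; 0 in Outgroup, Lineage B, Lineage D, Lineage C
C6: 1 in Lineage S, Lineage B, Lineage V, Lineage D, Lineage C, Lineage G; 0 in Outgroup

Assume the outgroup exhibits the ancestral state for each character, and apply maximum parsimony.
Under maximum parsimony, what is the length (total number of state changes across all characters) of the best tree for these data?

6

Character polarity is set by the outgroup: the derived state is whichever differs from the outgroup's state, so for C1 the derived state is '0', and for the remaining characters it is '1'.
C1: derived state '0' in Lineage S only — an autapomorphy, so it tells us nothing about relationships among taxa.
C2 (derived state '1') is shared by Lineage S and Lineage V — a synapomorphy uniting that clade.
C3 (derived state '1') is shared by Lineage B, Lineage C, and Lineage D — a synapomorphy uniting that clade.
C4 (derived state '1') is shared by Lineage B and Lineage D — a synapomorphy uniting that clade.
Only Lineage G, Lineage S, and Lineage V show the derived state '1' for C5, supporting them as a clade.
All ingroup taxa share the derived state '1' for C6; it defines the ingroup but does not resolve relationships within it.
Most parsimonious ingroup topology: (((Lineage S,Lineage V),Lineage G),((Lineage B,Lineage D),Lineage C)).
Changes per character on this tree: C1: 1; C2: 1; C3: 1; C4: 1; C5: 1; C6: 1.
Total = 6.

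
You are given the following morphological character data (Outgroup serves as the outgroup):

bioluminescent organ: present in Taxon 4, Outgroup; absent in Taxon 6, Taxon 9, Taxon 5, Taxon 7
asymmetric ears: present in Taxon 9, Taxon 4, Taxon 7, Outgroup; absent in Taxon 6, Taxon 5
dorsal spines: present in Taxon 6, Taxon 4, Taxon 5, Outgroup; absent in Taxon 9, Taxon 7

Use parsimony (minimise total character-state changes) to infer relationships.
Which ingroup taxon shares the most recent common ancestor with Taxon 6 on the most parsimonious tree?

Taxon 5

The outgroup has state 'present' for every character, so 'absent' is the derived state throughout.
bioluminescent organ (derived state 'absent') is shared by Taxon 5, Taxon 6, Taxon 7, and Taxon 9 — a synapomorphy uniting that clade.
Only Taxon 5 and Taxon 6 show the derived state 'absent' for asymmetric ears, supporting them as a clade.
Only Taxon 7 and Taxon 9 show the derived state 'absent' for dorsal spines, supporting them as a clade.
Most parsimonious ingroup topology: (((Taxon 6,Taxon 5),(Taxon 9,Taxon 7)),Taxon 4).
Taxon 6 and Taxon 5 form a cherry on this tree, so they are sister taxa.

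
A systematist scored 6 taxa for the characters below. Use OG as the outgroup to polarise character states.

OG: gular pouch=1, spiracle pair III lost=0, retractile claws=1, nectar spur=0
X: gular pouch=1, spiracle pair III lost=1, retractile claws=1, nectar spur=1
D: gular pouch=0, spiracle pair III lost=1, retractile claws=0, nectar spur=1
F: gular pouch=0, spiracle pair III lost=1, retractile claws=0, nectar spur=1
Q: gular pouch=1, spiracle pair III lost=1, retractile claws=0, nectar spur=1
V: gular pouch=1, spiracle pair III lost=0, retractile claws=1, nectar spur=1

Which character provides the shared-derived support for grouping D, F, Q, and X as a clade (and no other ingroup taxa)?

Character polarity is set by the outgroup: the derived state is whichever differs from the outgroup's state, so for gular pouch, retractile claws the derived state is '0', and for the remaining characters it is '1'.
gular pouch (derived state '0') is shared by D and F — a synapomorphy uniting that clade.
spiracle pair III lost (derived state '1') is shared by D, F, Q, and X — a synapomorphy uniting that clade.
retractile claws (derived state '0') is shared by D, F, and Q — a synapomorphy uniting that clade.
All ingroup taxa share the derived state '1' for nectar spur; it defines the ingroup but does not resolve relationships within it.
Most parsimonious ingroup topology: ((((F,D),Q),X),V).
The clade {D, F, Q, X} is supported by spiracle pair III lost: its derived state '1' occurs in exactly those taxa and in no other taxon (including the outgroup).

spiracle pair III lost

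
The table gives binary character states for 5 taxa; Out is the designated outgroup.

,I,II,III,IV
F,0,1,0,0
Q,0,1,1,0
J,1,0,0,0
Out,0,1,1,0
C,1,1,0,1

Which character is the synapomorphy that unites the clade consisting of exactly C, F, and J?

Character polarity is set by the outgroup: the derived state is whichever differs from the outgroup's state, so for II, III the derived state is '0', and for the remaining characters it is '1'.
Only C and J show the derived state '1' for I, supporting them as a clade.
II (derived state '0') is unique to J (autapomorphy; uninformative for grouping).
III (derived state '0') is shared by C, F, and J — a synapomorphy uniting that clade.
IV: derived state '1' in C only — an autapomorphy, so it tells us nothing about relationships among taxa.
Most parsimonious ingroup topology: (((J,C),F),Q).
The clade {C, F, J} is supported by III: its derived state '0' occurs in exactly those taxa and in no other taxon (including the outgroup).

III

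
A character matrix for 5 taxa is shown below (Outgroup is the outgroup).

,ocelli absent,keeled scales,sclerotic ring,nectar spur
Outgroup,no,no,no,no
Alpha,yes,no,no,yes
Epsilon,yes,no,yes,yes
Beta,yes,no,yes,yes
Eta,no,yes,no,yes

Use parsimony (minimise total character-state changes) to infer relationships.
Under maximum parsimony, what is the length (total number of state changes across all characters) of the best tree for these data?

4

The outgroup has state 'no' for every character, so 'yes' is the derived state throughout.
Only Alpha, Beta, and Epsilon show the derived state 'yes' for ocelli absent, supporting them as a clade.
keeled scales: derived state 'yes' in Eta only — an autapomorphy, so it tells us nothing about relationships among taxa.
Only Beta and Epsilon show the derived state 'yes' for sclerotic ring, supporting them as a clade.
All ingroup taxa share the derived state 'yes' for nectar spur; it defines the ingroup but does not resolve relationships within it.
Most parsimonious ingroup topology: ((Alpha,(Epsilon,Beta)),Eta).
Changes per character on this tree: ocelli absent: 1; keeled scales: 1; sclerotic ring: 1; nectar spur: 1.
Total = 4.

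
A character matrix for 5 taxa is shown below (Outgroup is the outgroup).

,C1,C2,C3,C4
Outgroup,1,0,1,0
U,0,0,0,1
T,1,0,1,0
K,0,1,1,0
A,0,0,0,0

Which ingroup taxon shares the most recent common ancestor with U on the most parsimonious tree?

A

Character polarity is set by the outgroup: the derived state is whichever differs from the outgroup's state, so for C1, C3 the derived state is '0', and for the remaining characters it is '1'.
Only A, K, and U show the derived state '0' for C1, supporting them as a clade.
C2: derived state '1' in K only — an autapomorphy, so it tells us nothing about relationships among taxa.
Only A and U show the derived state '0' for C3, supporting them as a clade.
C4 (derived state '1') is unique to U (autapomorphy; uninformative for grouping).
Most parsimonious ingroup topology: (((U,A),K),T).
U and A form a cherry on this tree, so they are sister taxa.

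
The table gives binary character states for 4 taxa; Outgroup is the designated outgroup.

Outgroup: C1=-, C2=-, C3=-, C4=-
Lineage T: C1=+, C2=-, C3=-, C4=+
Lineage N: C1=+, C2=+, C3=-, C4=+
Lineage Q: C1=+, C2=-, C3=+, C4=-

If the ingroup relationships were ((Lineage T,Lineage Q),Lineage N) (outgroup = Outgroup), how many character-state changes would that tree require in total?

Map each character onto ((Lineage T,Lineage Q),Lineage N) (rooted by Outgroup) and count the minimum state changes it requires (Fitch parsimony):
C1: 1; C2: 1; C3: 1; C4: 2.
Total tree length = 5.

5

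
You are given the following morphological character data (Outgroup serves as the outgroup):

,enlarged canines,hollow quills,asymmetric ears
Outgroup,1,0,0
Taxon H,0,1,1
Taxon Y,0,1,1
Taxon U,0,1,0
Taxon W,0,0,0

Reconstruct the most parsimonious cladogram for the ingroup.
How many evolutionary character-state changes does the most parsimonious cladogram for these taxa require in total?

3

Character polarity is set by the outgroup: the derived state is whichever differs from the outgroup's state, so for enlarged canines the derived state is '0', and for the remaining characters it is '1'.
All ingroup taxa share the derived state '0' for enlarged canines; it defines the ingroup but does not resolve relationships within it.
hollow quills (derived state '1') is shared by Taxon H, Taxon U, and Taxon Y — a synapomorphy uniting that clade.
asymmetric ears (derived state '1') is shared by Taxon H and Taxon Y — a synapomorphy uniting that clade.
Most parsimonious ingroup topology: (((Taxon H,Taxon Y),Taxon U),Taxon W).
Changes per character on this tree: enlarged canines: 1; hollow quills: 1; asymmetric ears: 1.
Total = 3.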